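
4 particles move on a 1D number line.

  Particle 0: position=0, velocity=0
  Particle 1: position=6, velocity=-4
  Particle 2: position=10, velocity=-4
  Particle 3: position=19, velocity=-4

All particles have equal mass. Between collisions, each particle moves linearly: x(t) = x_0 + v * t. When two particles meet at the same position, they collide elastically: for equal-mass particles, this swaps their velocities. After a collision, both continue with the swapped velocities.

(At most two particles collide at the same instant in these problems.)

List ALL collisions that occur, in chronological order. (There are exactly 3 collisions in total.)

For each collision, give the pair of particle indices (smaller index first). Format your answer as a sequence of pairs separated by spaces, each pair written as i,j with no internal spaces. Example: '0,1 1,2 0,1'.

Collision at t=3/2: particles 0 and 1 swap velocities; positions: p0=0 p1=0 p2=4 p3=13; velocities now: v0=-4 v1=0 v2=-4 v3=-4
Collision at t=5/2: particles 1 and 2 swap velocities; positions: p0=-4 p1=0 p2=0 p3=9; velocities now: v0=-4 v1=-4 v2=0 v3=-4
Collision at t=19/4: particles 2 and 3 swap velocities; positions: p0=-13 p1=-9 p2=0 p3=0; velocities now: v0=-4 v1=-4 v2=-4 v3=0

Answer: 0,1 1,2 2,3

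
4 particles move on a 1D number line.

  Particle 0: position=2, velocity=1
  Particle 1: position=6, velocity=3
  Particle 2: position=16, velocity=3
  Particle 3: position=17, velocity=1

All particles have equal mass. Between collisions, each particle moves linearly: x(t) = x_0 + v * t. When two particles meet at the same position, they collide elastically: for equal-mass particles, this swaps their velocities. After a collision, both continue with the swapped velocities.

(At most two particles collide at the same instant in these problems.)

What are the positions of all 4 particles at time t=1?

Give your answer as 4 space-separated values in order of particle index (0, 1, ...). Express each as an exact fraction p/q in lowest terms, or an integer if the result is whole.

Answer: 3 9 18 19

Derivation:
Collision at t=1/2: particles 2 and 3 swap velocities; positions: p0=5/2 p1=15/2 p2=35/2 p3=35/2; velocities now: v0=1 v1=3 v2=1 v3=3
Advance to t=1 (no further collisions before then); velocities: v0=1 v1=3 v2=1 v3=3; positions = 3 9 18 19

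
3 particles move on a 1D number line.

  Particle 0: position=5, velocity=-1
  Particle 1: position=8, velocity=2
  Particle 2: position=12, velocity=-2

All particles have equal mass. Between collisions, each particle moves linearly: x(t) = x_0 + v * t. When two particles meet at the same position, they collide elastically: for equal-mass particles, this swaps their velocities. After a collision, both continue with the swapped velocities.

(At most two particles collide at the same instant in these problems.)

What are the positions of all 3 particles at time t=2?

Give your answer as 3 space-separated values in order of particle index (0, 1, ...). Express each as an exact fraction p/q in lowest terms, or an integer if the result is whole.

Collision at t=1: particles 1 and 2 swap velocities; positions: p0=4 p1=10 p2=10; velocities now: v0=-1 v1=-2 v2=2
Advance to t=2 (no further collisions before then); velocities: v0=-1 v1=-2 v2=2; positions = 3 8 12

Answer: 3 8 12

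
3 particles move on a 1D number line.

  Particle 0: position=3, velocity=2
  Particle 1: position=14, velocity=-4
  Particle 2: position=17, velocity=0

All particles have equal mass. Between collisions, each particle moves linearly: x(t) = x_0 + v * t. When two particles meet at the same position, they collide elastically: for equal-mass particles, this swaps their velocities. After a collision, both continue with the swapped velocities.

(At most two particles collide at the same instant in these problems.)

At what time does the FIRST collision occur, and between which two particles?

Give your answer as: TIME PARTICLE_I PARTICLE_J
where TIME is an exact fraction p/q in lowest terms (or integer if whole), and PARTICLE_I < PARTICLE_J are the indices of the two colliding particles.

Answer: 11/6 0 1

Derivation:
Pair (0,1): pos 3,14 vel 2,-4 -> gap=11, closing at 6/unit, collide at t=11/6
Pair (1,2): pos 14,17 vel -4,0 -> not approaching (rel speed -4 <= 0)
Earliest collision: t=11/6 between 0 and 1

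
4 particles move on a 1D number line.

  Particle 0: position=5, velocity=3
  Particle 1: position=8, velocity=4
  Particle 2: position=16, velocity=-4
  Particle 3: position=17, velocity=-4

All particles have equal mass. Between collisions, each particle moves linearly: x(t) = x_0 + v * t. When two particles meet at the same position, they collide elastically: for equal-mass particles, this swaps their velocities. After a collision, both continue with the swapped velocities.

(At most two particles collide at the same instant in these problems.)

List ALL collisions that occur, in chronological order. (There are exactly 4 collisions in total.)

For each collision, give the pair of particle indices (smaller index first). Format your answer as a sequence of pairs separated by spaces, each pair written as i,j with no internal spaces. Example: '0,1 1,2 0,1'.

Answer: 1,2 2,3 0,1 1,2

Derivation:
Collision at t=1: particles 1 and 2 swap velocities; positions: p0=8 p1=12 p2=12 p3=13; velocities now: v0=3 v1=-4 v2=4 v3=-4
Collision at t=9/8: particles 2 and 3 swap velocities; positions: p0=67/8 p1=23/2 p2=25/2 p3=25/2; velocities now: v0=3 v1=-4 v2=-4 v3=4
Collision at t=11/7: particles 0 and 1 swap velocities; positions: p0=68/7 p1=68/7 p2=75/7 p3=100/7; velocities now: v0=-4 v1=3 v2=-4 v3=4
Collision at t=12/7: particles 1 and 2 swap velocities; positions: p0=64/7 p1=71/7 p2=71/7 p3=104/7; velocities now: v0=-4 v1=-4 v2=3 v3=4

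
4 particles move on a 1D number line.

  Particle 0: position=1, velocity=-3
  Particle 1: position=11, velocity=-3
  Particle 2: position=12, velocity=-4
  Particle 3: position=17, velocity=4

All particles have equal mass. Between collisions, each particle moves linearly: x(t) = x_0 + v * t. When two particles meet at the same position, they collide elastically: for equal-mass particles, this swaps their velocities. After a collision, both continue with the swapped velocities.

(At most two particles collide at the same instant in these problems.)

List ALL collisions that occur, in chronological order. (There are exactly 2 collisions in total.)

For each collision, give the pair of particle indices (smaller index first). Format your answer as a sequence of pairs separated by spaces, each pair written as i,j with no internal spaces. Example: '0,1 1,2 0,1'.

Collision at t=1: particles 1 and 2 swap velocities; positions: p0=-2 p1=8 p2=8 p3=21; velocities now: v0=-3 v1=-4 v2=-3 v3=4
Collision at t=11: particles 0 and 1 swap velocities; positions: p0=-32 p1=-32 p2=-22 p3=61; velocities now: v0=-4 v1=-3 v2=-3 v3=4

Answer: 1,2 0,1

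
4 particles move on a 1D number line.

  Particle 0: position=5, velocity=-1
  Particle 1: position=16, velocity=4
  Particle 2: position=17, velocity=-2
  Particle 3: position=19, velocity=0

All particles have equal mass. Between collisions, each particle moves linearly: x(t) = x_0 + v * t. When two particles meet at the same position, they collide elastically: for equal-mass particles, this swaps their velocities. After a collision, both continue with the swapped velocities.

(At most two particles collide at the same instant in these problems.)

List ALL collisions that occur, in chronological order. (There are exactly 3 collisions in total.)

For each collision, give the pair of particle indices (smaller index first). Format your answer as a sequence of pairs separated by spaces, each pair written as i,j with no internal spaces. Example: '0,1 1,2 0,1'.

Collision at t=1/6: particles 1 and 2 swap velocities; positions: p0=29/6 p1=50/3 p2=50/3 p3=19; velocities now: v0=-1 v1=-2 v2=4 v3=0
Collision at t=3/4: particles 2 and 3 swap velocities; positions: p0=17/4 p1=31/2 p2=19 p3=19; velocities now: v0=-1 v1=-2 v2=0 v3=4
Collision at t=12: particles 0 and 1 swap velocities; positions: p0=-7 p1=-7 p2=19 p3=64; velocities now: v0=-2 v1=-1 v2=0 v3=4

Answer: 1,2 2,3 0,1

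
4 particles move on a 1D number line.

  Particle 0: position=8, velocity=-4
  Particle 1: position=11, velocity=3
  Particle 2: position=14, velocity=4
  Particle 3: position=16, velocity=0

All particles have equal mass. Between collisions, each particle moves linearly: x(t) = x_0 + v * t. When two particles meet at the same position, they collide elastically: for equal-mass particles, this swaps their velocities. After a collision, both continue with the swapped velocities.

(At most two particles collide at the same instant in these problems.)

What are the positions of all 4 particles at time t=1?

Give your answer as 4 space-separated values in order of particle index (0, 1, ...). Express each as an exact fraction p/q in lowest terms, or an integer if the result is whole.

Answer: 4 14 16 18

Derivation:
Collision at t=1/2: particles 2 and 3 swap velocities; positions: p0=6 p1=25/2 p2=16 p3=16; velocities now: v0=-4 v1=3 v2=0 v3=4
Advance to t=1 (no further collisions before then); velocities: v0=-4 v1=3 v2=0 v3=4; positions = 4 14 16 18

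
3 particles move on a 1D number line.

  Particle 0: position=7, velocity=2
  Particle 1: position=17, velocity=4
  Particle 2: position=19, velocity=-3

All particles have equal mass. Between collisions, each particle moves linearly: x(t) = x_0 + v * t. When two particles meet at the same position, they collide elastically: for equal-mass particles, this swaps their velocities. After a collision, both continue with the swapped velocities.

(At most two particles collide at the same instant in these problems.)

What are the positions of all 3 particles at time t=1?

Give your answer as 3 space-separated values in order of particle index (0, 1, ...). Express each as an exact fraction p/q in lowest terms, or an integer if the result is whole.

Answer: 9 16 21

Derivation:
Collision at t=2/7: particles 1 and 2 swap velocities; positions: p0=53/7 p1=127/7 p2=127/7; velocities now: v0=2 v1=-3 v2=4
Advance to t=1 (no further collisions before then); velocities: v0=2 v1=-3 v2=4; positions = 9 16 21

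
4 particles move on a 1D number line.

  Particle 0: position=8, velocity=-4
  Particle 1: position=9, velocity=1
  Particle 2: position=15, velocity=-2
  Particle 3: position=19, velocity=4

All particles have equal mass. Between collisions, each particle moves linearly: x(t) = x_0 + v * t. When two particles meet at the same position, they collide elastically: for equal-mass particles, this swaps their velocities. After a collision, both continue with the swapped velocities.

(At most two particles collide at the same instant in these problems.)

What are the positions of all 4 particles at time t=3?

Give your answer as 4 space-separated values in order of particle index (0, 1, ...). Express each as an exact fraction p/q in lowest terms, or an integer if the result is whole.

Answer: -4 9 12 31

Derivation:
Collision at t=2: particles 1 and 2 swap velocities; positions: p0=0 p1=11 p2=11 p3=27; velocities now: v0=-4 v1=-2 v2=1 v3=4
Advance to t=3 (no further collisions before then); velocities: v0=-4 v1=-2 v2=1 v3=4; positions = -4 9 12 31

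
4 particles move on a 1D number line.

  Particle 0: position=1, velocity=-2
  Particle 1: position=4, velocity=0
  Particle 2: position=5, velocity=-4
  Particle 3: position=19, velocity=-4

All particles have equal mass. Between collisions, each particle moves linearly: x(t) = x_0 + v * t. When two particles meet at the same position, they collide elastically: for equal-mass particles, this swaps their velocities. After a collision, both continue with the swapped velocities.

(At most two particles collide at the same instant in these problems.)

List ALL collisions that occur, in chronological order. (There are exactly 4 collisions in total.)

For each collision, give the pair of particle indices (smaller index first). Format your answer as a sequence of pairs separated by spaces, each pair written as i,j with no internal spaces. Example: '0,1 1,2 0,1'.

Collision at t=1/4: particles 1 and 2 swap velocities; positions: p0=1/2 p1=4 p2=4 p3=18; velocities now: v0=-2 v1=-4 v2=0 v3=-4
Collision at t=2: particles 0 and 1 swap velocities; positions: p0=-3 p1=-3 p2=4 p3=11; velocities now: v0=-4 v1=-2 v2=0 v3=-4
Collision at t=15/4: particles 2 and 3 swap velocities; positions: p0=-10 p1=-13/2 p2=4 p3=4; velocities now: v0=-4 v1=-2 v2=-4 v3=0
Collision at t=9: particles 1 and 2 swap velocities; positions: p0=-31 p1=-17 p2=-17 p3=4; velocities now: v0=-4 v1=-4 v2=-2 v3=0

Answer: 1,2 0,1 2,3 1,2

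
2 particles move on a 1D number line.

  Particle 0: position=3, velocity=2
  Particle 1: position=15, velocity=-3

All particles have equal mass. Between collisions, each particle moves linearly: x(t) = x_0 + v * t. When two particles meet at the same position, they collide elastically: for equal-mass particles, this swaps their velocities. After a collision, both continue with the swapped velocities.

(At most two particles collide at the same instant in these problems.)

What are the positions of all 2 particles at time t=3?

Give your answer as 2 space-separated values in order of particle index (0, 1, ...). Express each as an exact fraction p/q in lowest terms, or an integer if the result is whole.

Collision at t=12/5: particles 0 and 1 swap velocities; positions: p0=39/5 p1=39/5; velocities now: v0=-3 v1=2
Advance to t=3 (no further collisions before then); velocities: v0=-3 v1=2; positions = 6 9

Answer: 6 9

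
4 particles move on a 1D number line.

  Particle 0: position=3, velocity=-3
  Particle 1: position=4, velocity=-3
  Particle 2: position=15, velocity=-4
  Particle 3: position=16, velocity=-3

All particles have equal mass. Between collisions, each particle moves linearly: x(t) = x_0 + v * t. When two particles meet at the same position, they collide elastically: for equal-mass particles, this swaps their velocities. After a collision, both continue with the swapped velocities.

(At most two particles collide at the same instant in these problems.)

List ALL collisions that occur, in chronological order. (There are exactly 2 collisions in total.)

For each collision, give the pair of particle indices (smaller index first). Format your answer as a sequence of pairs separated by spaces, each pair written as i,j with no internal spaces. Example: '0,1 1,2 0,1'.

Answer: 1,2 0,1

Derivation:
Collision at t=11: particles 1 and 2 swap velocities; positions: p0=-30 p1=-29 p2=-29 p3=-17; velocities now: v0=-3 v1=-4 v2=-3 v3=-3
Collision at t=12: particles 0 and 1 swap velocities; positions: p0=-33 p1=-33 p2=-32 p3=-20; velocities now: v0=-4 v1=-3 v2=-3 v3=-3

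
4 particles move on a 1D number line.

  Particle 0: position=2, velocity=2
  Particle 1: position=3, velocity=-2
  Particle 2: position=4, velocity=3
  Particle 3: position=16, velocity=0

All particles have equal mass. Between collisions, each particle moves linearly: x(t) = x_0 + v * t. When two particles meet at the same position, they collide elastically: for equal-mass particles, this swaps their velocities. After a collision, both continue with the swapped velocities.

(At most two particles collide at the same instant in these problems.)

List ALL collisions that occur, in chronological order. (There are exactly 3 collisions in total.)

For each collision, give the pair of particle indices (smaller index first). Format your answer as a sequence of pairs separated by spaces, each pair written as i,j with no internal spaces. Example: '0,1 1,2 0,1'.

Collision at t=1/4: particles 0 and 1 swap velocities; positions: p0=5/2 p1=5/2 p2=19/4 p3=16; velocities now: v0=-2 v1=2 v2=3 v3=0
Collision at t=4: particles 2 and 3 swap velocities; positions: p0=-5 p1=10 p2=16 p3=16; velocities now: v0=-2 v1=2 v2=0 v3=3
Collision at t=7: particles 1 and 2 swap velocities; positions: p0=-11 p1=16 p2=16 p3=25; velocities now: v0=-2 v1=0 v2=2 v3=3

Answer: 0,1 2,3 1,2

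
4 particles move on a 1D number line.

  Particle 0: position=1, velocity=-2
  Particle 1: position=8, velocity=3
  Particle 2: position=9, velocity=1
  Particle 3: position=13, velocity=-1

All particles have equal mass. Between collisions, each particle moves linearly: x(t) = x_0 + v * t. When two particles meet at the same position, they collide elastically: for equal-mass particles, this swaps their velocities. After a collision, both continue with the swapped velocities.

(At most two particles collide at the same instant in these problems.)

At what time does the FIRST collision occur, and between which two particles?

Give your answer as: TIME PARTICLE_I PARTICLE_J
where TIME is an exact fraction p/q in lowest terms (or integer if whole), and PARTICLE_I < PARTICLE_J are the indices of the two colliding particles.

Pair (0,1): pos 1,8 vel -2,3 -> not approaching (rel speed -5 <= 0)
Pair (1,2): pos 8,9 vel 3,1 -> gap=1, closing at 2/unit, collide at t=1/2
Pair (2,3): pos 9,13 vel 1,-1 -> gap=4, closing at 2/unit, collide at t=2
Earliest collision: t=1/2 between 1 and 2

Answer: 1/2 1 2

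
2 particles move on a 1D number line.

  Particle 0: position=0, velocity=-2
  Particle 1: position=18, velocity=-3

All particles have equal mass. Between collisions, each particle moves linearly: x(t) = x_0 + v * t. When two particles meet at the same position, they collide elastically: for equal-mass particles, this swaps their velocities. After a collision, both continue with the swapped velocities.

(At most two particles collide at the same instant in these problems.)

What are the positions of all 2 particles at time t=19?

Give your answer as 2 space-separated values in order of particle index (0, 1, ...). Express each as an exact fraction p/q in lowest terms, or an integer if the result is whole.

Answer: -39 -38

Derivation:
Collision at t=18: particles 0 and 1 swap velocities; positions: p0=-36 p1=-36; velocities now: v0=-3 v1=-2
Advance to t=19 (no further collisions before then); velocities: v0=-3 v1=-2; positions = -39 -38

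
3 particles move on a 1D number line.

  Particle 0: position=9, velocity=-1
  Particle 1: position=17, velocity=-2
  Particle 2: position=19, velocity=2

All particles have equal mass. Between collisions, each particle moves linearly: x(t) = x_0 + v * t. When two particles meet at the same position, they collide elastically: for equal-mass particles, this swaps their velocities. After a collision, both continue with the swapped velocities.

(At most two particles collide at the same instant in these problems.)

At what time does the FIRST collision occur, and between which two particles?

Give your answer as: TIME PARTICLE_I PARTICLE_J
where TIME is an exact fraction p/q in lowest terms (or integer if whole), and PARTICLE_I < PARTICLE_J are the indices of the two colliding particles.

Answer: 8 0 1

Derivation:
Pair (0,1): pos 9,17 vel -1,-2 -> gap=8, closing at 1/unit, collide at t=8
Pair (1,2): pos 17,19 vel -2,2 -> not approaching (rel speed -4 <= 0)
Earliest collision: t=8 between 0 and 1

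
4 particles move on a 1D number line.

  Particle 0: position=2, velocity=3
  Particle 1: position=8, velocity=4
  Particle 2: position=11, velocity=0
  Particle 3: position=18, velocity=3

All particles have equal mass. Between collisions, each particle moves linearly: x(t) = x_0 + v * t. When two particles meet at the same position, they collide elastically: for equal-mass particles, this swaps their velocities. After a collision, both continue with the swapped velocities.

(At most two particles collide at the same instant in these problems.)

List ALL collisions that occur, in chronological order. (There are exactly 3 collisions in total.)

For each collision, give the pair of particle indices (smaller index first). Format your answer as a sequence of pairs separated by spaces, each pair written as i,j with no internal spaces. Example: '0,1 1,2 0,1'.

Answer: 1,2 0,1 2,3

Derivation:
Collision at t=3/4: particles 1 and 2 swap velocities; positions: p0=17/4 p1=11 p2=11 p3=81/4; velocities now: v0=3 v1=0 v2=4 v3=3
Collision at t=3: particles 0 and 1 swap velocities; positions: p0=11 p1=11 p2=20 p3=27; velocities now: v0=0 v1=3 v2=4 v3=3
Collision at t=10: particles 2 and 3 swap velocities; positions: p0=11 p1=32 p2=48 p3=48; velocities now: v0=0 v1=3 v2=3 v3=4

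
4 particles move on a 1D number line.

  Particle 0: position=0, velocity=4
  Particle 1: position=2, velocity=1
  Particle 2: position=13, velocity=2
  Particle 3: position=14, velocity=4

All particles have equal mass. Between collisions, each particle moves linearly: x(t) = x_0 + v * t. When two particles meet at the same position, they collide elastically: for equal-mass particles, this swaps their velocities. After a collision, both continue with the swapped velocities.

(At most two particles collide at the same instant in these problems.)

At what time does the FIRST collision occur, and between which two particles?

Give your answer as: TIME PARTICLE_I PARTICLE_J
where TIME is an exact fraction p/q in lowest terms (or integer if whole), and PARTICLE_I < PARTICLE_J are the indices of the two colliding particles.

Answer: 2/3 0 1

Derivation:
Pair (0,1): pos 0,2 vel 4,1 -> gap=2, closing at 3/unit, collide at t=2/3
Pair (1,2): pos 2,13 vel 1,2 -> not approaching (rel speed -1 <= 0)
Pair (2,3): pos 13,14 vel 2,4 -> not approaching (rel speed -2 <= 0)
Earliest collision: t=2/3 between 0 and 1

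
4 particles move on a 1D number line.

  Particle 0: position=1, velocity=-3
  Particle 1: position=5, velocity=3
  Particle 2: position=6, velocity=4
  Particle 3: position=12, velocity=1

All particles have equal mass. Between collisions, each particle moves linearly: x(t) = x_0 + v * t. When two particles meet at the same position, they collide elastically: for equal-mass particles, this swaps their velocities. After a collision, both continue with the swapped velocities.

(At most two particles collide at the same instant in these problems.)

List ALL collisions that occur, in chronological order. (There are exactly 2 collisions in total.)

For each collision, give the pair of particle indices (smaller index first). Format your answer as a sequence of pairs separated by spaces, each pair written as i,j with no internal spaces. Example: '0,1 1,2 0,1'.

Collision at t=2: particles 2 and 3 swap velocities; positions: p0=-5 p1=11 p2=14 p3=14; velocities now: v0=-3 v1=3 v2=1 v3=4
Collision at t=7/2: particles 1 and 2 swap velocities; positions: p0=-19/2 p1=31/2 p2=31/2 p3=20; velocities now: v0=-3 v1=1 v2=3 v3=4

Answer: 2,3 1,2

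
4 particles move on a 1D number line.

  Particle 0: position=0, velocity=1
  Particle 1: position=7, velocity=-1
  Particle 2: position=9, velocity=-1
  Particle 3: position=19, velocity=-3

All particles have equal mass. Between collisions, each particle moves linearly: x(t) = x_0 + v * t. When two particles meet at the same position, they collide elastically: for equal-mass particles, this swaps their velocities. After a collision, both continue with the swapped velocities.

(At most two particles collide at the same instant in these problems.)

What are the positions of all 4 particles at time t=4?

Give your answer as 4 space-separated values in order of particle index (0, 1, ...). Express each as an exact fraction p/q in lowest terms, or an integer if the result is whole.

Answer: 3 4 5 7

Derivation:
Collision at t=7/2: particles 0 and 1 swap velocities; positions: p0=7/2 p1=7/2 p2=11/2 p3=17/2; velocities now: v0=-1 v1=1 v2=-1 v3=-3
Advance to t=4 (no further collisions before then); velocities: v0=-1 v1=1 v2=-1 v3=-3; positions = 3 4 5 7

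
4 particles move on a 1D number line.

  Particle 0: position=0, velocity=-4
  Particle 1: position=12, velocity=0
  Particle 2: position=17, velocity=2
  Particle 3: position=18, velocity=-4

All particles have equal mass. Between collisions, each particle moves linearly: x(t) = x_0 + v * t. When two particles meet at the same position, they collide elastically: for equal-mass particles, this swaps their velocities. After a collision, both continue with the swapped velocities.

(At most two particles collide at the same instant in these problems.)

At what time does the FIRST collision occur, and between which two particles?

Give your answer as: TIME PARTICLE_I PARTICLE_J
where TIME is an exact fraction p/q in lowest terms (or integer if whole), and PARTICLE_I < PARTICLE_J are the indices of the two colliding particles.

Pair (0,1): pos 0,12 vel -4,0 -> not approaching (rel speed -4 <= 0)
Pair (1,2): pos 12,17 vel 0,2 -> not approaching (rel speed -2 <= 0)
Pair (2,3): pos 17,18 vel 2,-4 -> gap=1, closing at 6/unit, collide at t=1/6
Earliest collision: t=1/6 between 2 and 3

Answer: 1/6 2 3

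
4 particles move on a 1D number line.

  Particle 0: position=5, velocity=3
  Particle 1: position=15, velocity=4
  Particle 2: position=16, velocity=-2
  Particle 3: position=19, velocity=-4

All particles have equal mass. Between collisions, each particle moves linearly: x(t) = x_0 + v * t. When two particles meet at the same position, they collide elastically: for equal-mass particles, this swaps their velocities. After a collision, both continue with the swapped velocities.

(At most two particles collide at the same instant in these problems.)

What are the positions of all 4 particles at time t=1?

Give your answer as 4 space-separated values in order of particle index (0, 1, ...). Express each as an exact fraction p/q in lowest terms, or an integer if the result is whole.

Answer: 8 14 15 19

Derivation:
Collision at t=1/6: particles 1 and 2 swap velocities; positions: p0=11/2 p1=47/3 p2=47/3 p3=55/3; velocities now: v0=3 v1=-2 v2=4 v3=-4
Collision at t=1/2: particles 2 and 3 swap velocities; positions: p0=13/2 p1=15 p2=17 p3=17; velocities now: v0=3 v1=-2 v2=-4 v3=4
Advance to t=1 (no further collisions before then); velocities: v0=3 v1=-2 v2=-4 v3=4; positions = 8 14 15 19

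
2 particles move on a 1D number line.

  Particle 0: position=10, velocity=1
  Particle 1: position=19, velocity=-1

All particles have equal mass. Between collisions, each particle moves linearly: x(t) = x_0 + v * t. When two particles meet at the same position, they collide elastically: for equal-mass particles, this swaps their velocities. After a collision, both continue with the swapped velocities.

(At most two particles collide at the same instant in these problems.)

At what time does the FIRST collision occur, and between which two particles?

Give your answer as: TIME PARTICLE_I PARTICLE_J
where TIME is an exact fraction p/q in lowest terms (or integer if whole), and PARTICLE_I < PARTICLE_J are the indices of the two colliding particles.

Answer: 9/2 0 1

Derivation:
Pair (0,1): pos 10,19 vel 1,-1 -> gap=9, closing at 2/unit, collide at t=9/2
Earliest collision: t=9/2 between 0 and 1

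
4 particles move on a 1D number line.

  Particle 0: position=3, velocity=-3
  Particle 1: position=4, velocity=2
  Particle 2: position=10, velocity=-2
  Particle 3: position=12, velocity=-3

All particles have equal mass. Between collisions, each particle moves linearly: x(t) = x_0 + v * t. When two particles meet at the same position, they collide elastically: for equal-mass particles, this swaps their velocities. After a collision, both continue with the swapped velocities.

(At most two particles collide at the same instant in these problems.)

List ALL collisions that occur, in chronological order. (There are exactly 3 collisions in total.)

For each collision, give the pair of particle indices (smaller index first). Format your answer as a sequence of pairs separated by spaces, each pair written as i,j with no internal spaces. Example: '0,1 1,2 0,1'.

Answer: 1,2 2,3 1,2

Derivation:
Collision at t=3/2: particles 1 and 2 swap velocities; positions: p0=-3/2 p1=7 p2=7 p3=15/2; velocities now: v0=-3 v1=-2 v2=2 v3=-3
Collision at t=8/5: particles 2 and 3 swap velocities; positions: p0=-9/5 p1=34/5 p2=36/5 p3=36/5; velocities now: v0=-3 v1=-2 v2=-3 v3=2
Collision at t=2: particles 1 and 2 swap velocities; positions: p0=-3 p1=6 p2=6 p3=8; velocities now: v0=-3 v1=-3 v2=-2 v3=2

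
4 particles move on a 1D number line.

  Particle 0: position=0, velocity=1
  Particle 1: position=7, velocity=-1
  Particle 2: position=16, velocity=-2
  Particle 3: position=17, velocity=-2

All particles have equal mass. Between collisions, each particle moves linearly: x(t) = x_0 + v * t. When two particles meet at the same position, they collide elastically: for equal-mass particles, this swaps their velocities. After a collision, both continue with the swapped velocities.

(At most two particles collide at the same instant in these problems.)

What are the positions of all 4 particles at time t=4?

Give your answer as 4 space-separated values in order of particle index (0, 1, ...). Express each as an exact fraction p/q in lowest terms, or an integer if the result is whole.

Answer: 3 4 8 9

Derivation:
Collision at t=7/2: particles 0 and 1 swap velocities; positions: p0=7/2 p1=7/2 p2=9 p3=10; velocities now: v0=-1 v1=1 v2=-2 v3=-2
Advance to t=4 (no further collisions before then); velocities: v0=-1 v1=1 v2=-2 v3=-2; positions = 3 4 8 9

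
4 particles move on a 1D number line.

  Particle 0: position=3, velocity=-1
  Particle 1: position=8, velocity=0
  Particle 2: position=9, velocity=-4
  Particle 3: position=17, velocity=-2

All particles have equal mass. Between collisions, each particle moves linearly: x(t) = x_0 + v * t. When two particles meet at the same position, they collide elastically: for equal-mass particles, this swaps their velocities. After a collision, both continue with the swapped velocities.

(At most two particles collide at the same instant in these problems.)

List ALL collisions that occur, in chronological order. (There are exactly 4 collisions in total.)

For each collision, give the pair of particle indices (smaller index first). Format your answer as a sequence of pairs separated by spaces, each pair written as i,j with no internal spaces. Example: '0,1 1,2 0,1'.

Answer: 1,2 0,1 2,3 1,2

Derivation:
Collision at t=1/4: particles 1 and 2 swap velocities; positions: p0=11/4 p1=8 p2=8 p3=33/2; velocities now: v0=-1 v1=-4 v2=0 v3=-2
Collision at t=2: particles 0 and 1 swap velocities; positions: p0=1 p1=1 p2=8 p3=13; velocities now: v0=-4 v1=-1 v2=0 v3=-2
Collision at t=9/2: particles 2 and 3 swap velocities; positions: p0=-9 p1=-3/2 p2=8 p3=8; velocities now: v0=-4 v1=-1 v2=-2 v3=0
Collision at t=14: particles 1 and 2 swap velocities; positions: p0=-47 p1=-11 p2=-11 p3=8; velocities now: v0=-4 v1=-2 v2=-1 v3=0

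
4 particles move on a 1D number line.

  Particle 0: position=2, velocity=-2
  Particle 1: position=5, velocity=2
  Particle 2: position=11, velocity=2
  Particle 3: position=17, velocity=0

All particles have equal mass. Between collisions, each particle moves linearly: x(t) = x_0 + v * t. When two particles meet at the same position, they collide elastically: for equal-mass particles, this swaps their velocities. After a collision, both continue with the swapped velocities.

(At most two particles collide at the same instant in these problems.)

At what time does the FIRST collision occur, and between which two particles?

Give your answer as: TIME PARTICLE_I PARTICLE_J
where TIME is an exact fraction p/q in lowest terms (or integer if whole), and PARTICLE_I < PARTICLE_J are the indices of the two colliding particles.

Pair (0,1): pos 2,5 vel -2,2 -> not approaching (rel speed -4 <= 0)
Pair (1,2): pos 5,11 vel 2,2 -> not approaching (rel speed 0 <= 0)
Pair (2,3): pos 11,17 vel 2,0 -> gap=6, closing at 2/unit, collide at t=3
Earliest collision: t=3 between 2 and 3

Answer: 3 2 3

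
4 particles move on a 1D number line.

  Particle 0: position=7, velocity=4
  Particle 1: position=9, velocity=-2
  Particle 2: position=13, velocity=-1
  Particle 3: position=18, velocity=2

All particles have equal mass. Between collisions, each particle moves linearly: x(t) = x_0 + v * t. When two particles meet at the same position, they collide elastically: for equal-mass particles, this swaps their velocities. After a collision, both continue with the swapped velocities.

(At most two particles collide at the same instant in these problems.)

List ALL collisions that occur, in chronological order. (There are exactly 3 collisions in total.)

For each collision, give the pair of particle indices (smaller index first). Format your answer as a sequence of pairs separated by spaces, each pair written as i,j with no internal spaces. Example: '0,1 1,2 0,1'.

Collision at t=1/3: particles 0 and 1 swap velocities; positions: p0=25/3 p1=25/3 p2=38/3 p3=56/3; velocities now: v0=-2 v1=4 v2=-1 v3=2
Collision at t=6/5: particles 1 and 2 swap velocities; positions: p0=33/5 p1=59/5 p2=59/5 p3=102/5; velocities now: v0=-2 v1=-1 v2=4 v3=2
Collision at t=11/2: particles 2 and 3 swap velocities; positions: p0=-2 p1=15/2 p2=29 p3=29; velocities now: v0=-2 v1=-1 v2=2 v3=4

Answer: 0,1 1,2 2,3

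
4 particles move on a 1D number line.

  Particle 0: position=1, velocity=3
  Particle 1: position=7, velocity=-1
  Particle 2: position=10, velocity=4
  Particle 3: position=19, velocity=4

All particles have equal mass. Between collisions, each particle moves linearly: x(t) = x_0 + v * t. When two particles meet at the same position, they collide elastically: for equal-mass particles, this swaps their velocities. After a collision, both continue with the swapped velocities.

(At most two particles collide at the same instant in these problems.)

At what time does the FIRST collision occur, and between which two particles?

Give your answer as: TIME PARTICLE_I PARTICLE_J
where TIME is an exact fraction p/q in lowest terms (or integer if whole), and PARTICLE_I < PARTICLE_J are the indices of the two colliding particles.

Answer: 3/2 0 1

Derivation:
Pair (0,1): pos 1,7 vel 3,-1 -> gap=6, closing at 4/unit, collide at t=3/2
Pair (1,2): pos 7,10 vel -1,4 -> not approaching (rel speed -5 <= 0)
Pair (2,3): pos 10,19 vel 4,4 -> not approaching (rel speed 0 <= 0)
Earliest collision: t=3/2 between 0 and 1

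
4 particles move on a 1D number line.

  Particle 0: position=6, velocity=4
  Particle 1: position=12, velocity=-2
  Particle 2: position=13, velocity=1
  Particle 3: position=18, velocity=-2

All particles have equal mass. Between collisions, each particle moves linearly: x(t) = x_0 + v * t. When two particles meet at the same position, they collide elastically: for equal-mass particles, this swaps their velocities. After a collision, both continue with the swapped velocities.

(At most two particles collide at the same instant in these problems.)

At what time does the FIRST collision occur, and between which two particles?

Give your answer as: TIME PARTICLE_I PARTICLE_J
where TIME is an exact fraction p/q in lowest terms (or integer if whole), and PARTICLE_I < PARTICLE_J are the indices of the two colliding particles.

Pair (0,1): pos 6,12 vel 4,-2 -> gap=6, closing at 6/unit, collide at t=1
Pair (1,2): pos 12,13 vel -2,1 -> not approaching (rel speed -3 <= 0)
Pair (2,3): pos 13,18 vel 1,-2 -> gap=5, closing at 3/unit, collide at t=5/3
Earliest collision: t=1 between 0 and 1

Answer: 1 0 1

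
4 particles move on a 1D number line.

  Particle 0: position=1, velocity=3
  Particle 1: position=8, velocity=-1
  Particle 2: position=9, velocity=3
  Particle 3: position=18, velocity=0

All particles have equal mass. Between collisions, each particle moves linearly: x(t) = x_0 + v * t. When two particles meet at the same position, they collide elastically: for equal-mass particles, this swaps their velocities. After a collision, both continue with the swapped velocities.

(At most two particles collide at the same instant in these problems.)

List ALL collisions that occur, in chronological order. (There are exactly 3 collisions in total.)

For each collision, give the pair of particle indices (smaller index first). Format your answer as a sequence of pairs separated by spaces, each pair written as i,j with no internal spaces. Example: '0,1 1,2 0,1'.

Collision at t=7/4: particles 0 and 1 swap velocities; positions: p0=25/4 p1=25/4 p2=57/4 p3=18; velocities now: v0=-1 v1=3 v2=3 v3=0
Collision at t=3: particles 2 and 3 swap velocities; positions: p0=5 p1=10 p2=18 p3=18; velocities now: v0=-1 v1=3 v2=0 v3=3
Collision at t=17/3: particles 1 and 2 swap velocities; positions: p0=7/3 p1=18 p2=18 p3=26; velocities now: v0=-1 v1=0 v2=3 v3=3

Answer: 0,1 2,3 1,2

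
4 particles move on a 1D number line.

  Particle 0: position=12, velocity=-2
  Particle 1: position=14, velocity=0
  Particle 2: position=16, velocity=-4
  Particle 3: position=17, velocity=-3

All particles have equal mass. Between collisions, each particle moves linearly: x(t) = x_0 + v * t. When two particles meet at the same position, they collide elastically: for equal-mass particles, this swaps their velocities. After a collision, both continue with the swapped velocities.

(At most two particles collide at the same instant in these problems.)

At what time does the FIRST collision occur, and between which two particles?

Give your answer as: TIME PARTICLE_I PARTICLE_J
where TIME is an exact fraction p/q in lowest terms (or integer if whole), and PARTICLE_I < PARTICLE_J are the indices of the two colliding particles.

Pair (0,1): pos 12,14 vel -2,0 -> not approaching (rel speed -2 <= 0)
Pair (1,2): pos 14,16 vel 0,-4 -> gap=2, closing at 4/unit, collide at t=1/2
Pair (2,3): pos 16,17 vel -4,-3 -> not approaching (rel speed -1 <= 0)
Earliest collision: t=1/2 between 1 and 2

Answer: 1/2 1 2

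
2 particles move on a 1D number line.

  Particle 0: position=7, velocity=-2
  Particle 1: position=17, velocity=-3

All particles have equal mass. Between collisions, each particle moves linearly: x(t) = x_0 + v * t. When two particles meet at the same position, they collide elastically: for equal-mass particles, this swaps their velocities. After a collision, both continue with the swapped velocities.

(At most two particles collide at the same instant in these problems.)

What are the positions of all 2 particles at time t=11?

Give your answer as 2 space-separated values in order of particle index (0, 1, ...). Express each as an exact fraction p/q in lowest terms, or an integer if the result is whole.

Collision at t=10: particles 0 and 1 swap velocities; positions: p0=-13 p1=-13; velocities now: v0=-3 v1=-2
Advance to t=11 (no further collisions before then); velocities: v0=-3 v1=-2; positions = -16 -15

Answer: -16 -15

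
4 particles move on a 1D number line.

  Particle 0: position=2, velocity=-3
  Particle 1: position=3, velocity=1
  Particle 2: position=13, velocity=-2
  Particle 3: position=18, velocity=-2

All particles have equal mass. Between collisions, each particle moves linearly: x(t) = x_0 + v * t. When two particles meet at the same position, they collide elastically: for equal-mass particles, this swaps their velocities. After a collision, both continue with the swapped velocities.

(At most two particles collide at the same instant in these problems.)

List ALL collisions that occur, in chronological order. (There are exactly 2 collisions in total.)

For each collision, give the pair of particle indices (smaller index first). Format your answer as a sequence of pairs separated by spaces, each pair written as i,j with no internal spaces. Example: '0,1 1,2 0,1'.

Answer: 1,2 2,3

Derivation:
Collision at t=10/3: particles 1 and 2 swap velocities; positions: p0=-8 p1=19/3 p2=19/3 p3=34/3; velocities now: v0=-3 v1=-2 v2=1 v3=-2
Collision at t=5: particles 2 and 3 swap velocities; positions: p0=-13 p1=3 p2=8 p3=8; velocities now: v0=-3 v1=-2 v2=-2 v3=1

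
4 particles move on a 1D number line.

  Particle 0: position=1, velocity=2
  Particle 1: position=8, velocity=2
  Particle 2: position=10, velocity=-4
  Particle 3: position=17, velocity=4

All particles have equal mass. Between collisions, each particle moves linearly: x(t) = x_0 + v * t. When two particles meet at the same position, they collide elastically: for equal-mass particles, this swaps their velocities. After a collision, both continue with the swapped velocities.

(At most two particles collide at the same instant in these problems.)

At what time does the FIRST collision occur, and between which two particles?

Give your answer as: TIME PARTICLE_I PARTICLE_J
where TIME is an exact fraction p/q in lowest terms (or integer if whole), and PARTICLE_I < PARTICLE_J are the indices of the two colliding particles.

Pair (0,1): pos 1,8 vel 2,2 -> not approaching (rel speed 0 <= 0)
Pair (1,2): pos 8,10 vel 2,-4 -> gap=2, closing at 6/unit, collide at t=1/3
Pair (2,3): pos 10,17 vel -4,4 -> not approaching (rel speed -8 <= 0)
Earliest collision: t=1/3 between 1 and 2

Answer: 1/3 1 2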